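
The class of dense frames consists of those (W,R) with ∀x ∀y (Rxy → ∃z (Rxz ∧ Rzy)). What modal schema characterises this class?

This is density; the standard corresponding axiom is C4: □□s → □s.
Suppose □□s→□s is valid. Take Rxy and set V(s)={w : xR²w}. Then □□s at x, so □s at x, so s at y, i.e. ∃z(Rxz∧Rzy).

□□s → □s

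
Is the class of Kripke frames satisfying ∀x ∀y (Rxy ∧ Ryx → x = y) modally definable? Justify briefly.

Not modally definable

If a class were modally definable it would be closed under surjective bounded morphisms (Goldblatt–Thomason).
The 8-cycle (worlds a,b,c,d,e,f,g,h with a→b→c→d→e→f→g→h→a) is antisymmetric. Sending even-indexed worlds to • and odd-indexed worlds to ∘ is a surjective bounded morphism onto the two-world frame with •↔∘, which is not antisymmetric.
So no modal formula (or set of formulas) defines exactly the antisymmetric frames.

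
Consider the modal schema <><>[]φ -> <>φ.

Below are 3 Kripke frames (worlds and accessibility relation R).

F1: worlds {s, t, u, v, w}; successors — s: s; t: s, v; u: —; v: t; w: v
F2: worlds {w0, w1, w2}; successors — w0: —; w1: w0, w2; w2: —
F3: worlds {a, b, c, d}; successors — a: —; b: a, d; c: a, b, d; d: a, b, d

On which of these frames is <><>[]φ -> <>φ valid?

Frame correspondent (Sahlqvist): forall x forall y (x R^2 y -> exists w (yRw & xRw)) — i.e. a generalized confluence (Geach) condition.
F1: fails — vR²s but no w* with sRw* and vRw*.
F2: holds.
F3: fails — bR²a but no w with aRw and bRw.

F2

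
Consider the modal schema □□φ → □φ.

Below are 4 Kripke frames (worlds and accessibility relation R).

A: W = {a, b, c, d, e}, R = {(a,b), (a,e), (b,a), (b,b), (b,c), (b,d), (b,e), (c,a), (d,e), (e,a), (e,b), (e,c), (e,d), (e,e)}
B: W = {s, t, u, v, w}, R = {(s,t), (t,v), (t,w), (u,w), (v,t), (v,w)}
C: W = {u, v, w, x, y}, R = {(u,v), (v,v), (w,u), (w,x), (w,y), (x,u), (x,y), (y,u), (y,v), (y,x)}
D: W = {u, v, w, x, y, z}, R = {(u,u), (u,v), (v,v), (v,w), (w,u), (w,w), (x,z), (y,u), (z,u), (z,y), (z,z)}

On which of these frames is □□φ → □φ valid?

D

This is the axiom for density; its first-order frame correspondent is ∀x ∀y (Rxy → ∃z (Rxz ∧ Rzy)).
A: fails — Rca but no z with Rcz and Rza.
B: fails — Ruw but no z with Ruz and Rzw.
C: fails — Ryx but no z with Ryz and Rzx.
D: satisfies the condition.
Valid on: D.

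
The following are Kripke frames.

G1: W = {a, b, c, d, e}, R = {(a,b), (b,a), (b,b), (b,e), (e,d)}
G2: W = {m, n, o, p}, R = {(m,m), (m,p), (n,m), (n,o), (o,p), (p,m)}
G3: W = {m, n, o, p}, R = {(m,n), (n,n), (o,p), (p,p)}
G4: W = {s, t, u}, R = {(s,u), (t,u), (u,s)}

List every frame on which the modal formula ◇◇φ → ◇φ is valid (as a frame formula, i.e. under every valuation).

The schema corresponds to transitivity: ∀x ∀y ∀z (Rxy ∧ Ryz → Rxz).
G1: fails — Rab and Rba but not Raa.
G2: fails — Rop and Rpm but not Rom.
G3: satisfies the condition.
G4: fails — Rsu and Rus but not Rss.
Valid on: G3.

G3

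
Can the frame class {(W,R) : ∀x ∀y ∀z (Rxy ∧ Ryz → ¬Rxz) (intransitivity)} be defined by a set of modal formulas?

No

Any modally definable frame class is closed under surjective bounded morphisms.
The 3-cycle (worlds 0,1,2 with 0→1→2→0) is intransitive. Mapping every world to a single reflexive point • is a surjective bounded morphism; the reflexive point is not intransitive (R••∧R•• but R••).
So the class is not modally definable.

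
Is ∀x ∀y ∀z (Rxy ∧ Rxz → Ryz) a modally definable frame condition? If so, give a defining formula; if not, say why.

Yes — defined by ◇r → □◇r

This is a Sahlqvist condition; the 5 axiom ◇r → □◇r defines it.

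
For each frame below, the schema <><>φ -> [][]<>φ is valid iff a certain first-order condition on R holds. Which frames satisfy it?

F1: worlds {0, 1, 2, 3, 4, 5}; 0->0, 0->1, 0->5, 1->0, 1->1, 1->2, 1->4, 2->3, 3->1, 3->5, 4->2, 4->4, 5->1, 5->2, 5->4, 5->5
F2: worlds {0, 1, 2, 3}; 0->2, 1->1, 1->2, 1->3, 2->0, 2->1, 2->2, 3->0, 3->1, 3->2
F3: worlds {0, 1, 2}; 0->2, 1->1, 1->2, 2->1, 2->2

Frame correspondent (Sahlqvist): forall x forall y forall z ((x R^2 y & x R^2 z) -> exists w (y = w & zRw)) — i.e. a generalized confluence (Geach) condition.
F1: fails — 0R²0, 0R²2 but no w with 0=w and 2Rw.
F2: fails — 0R²0, 0R²0 but no w with 0=w and 0Rw.
F3: ✓.
Valid on: F3.

F3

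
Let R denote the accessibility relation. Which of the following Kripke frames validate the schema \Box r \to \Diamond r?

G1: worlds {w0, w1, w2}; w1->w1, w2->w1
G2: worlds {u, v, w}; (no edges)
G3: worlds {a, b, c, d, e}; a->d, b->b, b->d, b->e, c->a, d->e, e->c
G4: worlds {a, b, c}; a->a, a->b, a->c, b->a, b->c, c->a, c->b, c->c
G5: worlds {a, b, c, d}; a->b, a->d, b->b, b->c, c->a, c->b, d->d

G3, G4, G5

Frame correspondent (Sahlqvist): \forall x \exists y Rxy — i.e. seriality.
G1: fails — world w0 has no successor.
G2: fails — world u has no successor.
G3: ✓.
G4: ✓.
G5: ✓.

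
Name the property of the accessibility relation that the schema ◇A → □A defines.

This schema is the CD axiom.
It corresponds to partial functionality: ∀x ∀y ∀z (Rxy ∧ Rxz → y = z).

partial functionality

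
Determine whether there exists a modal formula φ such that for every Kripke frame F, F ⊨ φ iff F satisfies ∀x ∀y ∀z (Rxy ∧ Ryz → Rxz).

This is a Sahlqvist condition; the 4 axiom □p → □□p defines it.
Suppose □p→□□p is valid. Take Rxy, Ryz and set V(p)={w : Rxw}. Then □p at x, so □□p at x, so □p at y, so p at z, i.e. Rxz.

Yes, by □p → □□p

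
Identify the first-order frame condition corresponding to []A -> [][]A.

transitivity

This is the 4 axiom.
It corresponds to transitivity: forall x forall y forall z (Rxy & Ryz -> Rxz).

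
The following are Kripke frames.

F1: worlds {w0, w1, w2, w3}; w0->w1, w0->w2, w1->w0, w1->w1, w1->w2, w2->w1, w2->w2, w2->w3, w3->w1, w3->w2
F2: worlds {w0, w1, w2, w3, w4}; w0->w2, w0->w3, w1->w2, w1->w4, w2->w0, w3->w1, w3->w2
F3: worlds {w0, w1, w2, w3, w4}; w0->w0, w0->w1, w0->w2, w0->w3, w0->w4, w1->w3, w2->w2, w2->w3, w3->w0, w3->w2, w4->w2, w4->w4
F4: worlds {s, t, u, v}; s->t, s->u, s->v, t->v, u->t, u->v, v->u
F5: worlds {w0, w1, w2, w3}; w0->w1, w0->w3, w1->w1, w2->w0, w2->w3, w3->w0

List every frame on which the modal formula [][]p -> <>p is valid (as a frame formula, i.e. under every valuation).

F1

The schema corresponds to a generalized confluence (Geach) condition: forall x exists w (x R^2 w & xRw).
F1: satisfies the condition.
F2: fails — at w1 but no w with w1R²w and w1Rw.
F3: fails — at w1 but no w with w1R²w and w1Rw.
F4: fails — at t but no w with tR²w and tRw.
F5: fails — at w3 but no w with w3R²w and w3Rw.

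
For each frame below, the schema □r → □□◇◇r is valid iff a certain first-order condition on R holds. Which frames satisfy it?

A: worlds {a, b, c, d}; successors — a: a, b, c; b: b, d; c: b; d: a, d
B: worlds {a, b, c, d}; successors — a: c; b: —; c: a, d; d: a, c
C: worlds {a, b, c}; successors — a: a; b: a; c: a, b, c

The schema corresponds to a generalized confluence (Geach) condition: ∀x ∀z (xR²z → ∃w (xRw ∧ zR²w)).
A: satisfies the condition.
B: fails — aR²a but no w with aRw and aR²w.
C: satisfies the condition.

A, C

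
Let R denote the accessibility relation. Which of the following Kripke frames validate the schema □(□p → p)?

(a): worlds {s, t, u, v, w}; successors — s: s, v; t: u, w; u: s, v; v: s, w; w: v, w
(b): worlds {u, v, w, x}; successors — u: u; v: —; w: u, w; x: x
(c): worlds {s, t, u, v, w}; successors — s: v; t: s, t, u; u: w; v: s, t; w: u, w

The schema corresponds to shift-reflexivity: ∀x ∀y (Rxy → Ryy).
(a): fails — Ruv but not Rvv.
(b): holds.
(c): fails — Rwu but not Ruu.
Valid on: (b).

(b)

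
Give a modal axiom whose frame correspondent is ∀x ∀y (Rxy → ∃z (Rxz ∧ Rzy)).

□□s → □s

The condition is density. The C4 schema □□s → □s defines it.
Suppose □□s→□s is valid. Take Rxy and set V(s)={w : xR²w}. Then □□s at x, so □s at x, so s at y, i.e. ∃z(Rxz∧Rzy).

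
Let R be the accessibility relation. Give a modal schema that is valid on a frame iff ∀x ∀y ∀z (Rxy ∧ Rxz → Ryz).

◇q → □◇q

A defining formula is ◇q → □◇q (the 5 axiom).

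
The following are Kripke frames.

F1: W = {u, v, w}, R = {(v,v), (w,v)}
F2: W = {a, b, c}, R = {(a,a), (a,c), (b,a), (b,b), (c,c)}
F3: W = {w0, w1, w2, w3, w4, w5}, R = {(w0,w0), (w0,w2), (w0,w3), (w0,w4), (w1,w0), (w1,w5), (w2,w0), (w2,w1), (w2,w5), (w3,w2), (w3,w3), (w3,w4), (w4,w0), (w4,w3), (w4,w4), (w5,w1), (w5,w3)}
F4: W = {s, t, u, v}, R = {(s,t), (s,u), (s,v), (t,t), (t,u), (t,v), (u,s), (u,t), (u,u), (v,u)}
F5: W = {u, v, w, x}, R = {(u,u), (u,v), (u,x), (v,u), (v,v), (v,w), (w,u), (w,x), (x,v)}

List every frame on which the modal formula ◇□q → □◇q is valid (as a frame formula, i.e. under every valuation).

This is the axiom for convergence; its first-order frame correspondent is ∀x ∀y ∀z (Rxy ∧ Rxz → ∃w (Ryw ∧ Rzw)).
F1: ✓.
F2: ✓.
F3: fails — Rw0w2 and Rw0w3 but w2 and w3 have no common successor.
F4: ✓.
F5: ✓.
Valid on: F1, F2, F4, F5.

F1, F2, F4, F5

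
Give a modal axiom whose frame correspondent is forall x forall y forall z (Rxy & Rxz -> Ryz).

◇r → □◇r

A defining formula is ◇r → □◇r (the 5 axiom).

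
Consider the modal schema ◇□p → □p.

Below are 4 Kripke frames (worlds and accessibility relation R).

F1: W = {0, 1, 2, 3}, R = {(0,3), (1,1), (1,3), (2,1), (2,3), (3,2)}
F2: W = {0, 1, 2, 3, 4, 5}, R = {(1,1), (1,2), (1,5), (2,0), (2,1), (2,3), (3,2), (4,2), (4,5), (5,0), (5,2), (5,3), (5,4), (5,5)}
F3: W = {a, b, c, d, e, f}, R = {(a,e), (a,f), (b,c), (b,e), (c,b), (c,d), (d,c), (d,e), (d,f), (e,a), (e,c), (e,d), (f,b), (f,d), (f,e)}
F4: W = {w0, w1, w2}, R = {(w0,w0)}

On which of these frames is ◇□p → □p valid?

F4

This is the axiom for the Euclidean property; its first-order frame correspondent is ∀x ∀y ∀z (Rxy ∧ Rxz → Ryz).
F1: fails — R03 and R03 but not R33.
F2: fails — R12 and R12 but not R22.
F3: fails — Rae and Rae but not Ree.
F4: satisfies the condition.
Valid on: F4.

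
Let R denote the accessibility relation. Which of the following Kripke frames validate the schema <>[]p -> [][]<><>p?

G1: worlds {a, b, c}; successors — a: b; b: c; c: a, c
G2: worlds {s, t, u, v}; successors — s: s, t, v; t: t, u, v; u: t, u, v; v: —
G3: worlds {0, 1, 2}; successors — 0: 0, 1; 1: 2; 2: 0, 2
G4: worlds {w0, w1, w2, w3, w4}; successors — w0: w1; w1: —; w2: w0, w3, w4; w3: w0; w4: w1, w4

G3

This is the axiom for a generalized confluence (Geach) condition; its first-order frame correspondent is forall x forall y forall z ((xRy & x R^2 z) -> exists w (yRw & z R^2 w)).
G1: fails — cRa, cR²a but no w with aRw and aR²w.
G2: fails — sRs, sR²v but no w with sRw and vR²w.
G3: holds.
G4: fails — w2Rw0, w2R²w0 but no w with w0Rw and w0R²w.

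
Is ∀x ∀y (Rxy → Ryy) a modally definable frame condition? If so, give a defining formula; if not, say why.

This is a Sahlqvist condition; the T□ axiom □(□r → r) defines it.
Suppose □(□r→r) is valid. Take Rxy and set V(r)={w : Ryw}. Then at y, □r holds; since □(□r→r) at x, □r→r at y, so r at y, i.e. Ryy.

Yes — defined by □(□r → r)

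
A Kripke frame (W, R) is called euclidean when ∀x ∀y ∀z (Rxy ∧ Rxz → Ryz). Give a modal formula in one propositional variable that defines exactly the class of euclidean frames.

A defining formula is ◇r → □◇r (the 5 axiom).
Suppose ◇r→□◇r is valid. Take Rxy, Rxz and set V(r)={y}. Then ◇r at x, so □◇r at x, so ◇r at z, so some w with Rzw has r; w=y, i.e. Rzy. By symmetry of the argument, Ryz.

◇r → □◇r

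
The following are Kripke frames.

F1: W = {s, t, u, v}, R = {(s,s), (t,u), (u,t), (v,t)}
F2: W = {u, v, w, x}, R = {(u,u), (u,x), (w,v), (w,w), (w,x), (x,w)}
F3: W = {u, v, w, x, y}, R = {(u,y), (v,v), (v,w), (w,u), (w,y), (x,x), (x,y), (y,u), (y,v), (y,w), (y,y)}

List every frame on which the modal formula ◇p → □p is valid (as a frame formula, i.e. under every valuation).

F1

This is the axiom for partial functionality; its first-order frame correspondent is ∀x ∀y ∀z (Rxy ∧ Rxz → y = z).
F1: satisfies the condition.
F2: fails — u sees both u and x.
F3: fails — v sees both v and w.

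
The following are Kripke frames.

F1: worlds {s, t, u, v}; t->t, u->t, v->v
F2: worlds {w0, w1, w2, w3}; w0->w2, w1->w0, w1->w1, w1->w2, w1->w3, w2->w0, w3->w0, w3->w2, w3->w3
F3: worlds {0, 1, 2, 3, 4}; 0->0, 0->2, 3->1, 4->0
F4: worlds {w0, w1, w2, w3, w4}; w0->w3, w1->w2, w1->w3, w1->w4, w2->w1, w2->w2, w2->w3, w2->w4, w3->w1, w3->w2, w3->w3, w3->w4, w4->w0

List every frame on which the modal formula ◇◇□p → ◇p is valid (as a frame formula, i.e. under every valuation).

This is the axiom for a generalized confluence (Geach) condition; its first-order frame correspondent is ∀x ∀y (xR²y → ∃w (yRw ∧ xRw)).
F1: holds.
F2: holds.
F3: fails — 0R²2 but no w with 2Rw and 0Rw.
F4: fails — w0R²w4 but no w with w4Rw and w0Rw.
Valid on: F1, F2.

F1, F2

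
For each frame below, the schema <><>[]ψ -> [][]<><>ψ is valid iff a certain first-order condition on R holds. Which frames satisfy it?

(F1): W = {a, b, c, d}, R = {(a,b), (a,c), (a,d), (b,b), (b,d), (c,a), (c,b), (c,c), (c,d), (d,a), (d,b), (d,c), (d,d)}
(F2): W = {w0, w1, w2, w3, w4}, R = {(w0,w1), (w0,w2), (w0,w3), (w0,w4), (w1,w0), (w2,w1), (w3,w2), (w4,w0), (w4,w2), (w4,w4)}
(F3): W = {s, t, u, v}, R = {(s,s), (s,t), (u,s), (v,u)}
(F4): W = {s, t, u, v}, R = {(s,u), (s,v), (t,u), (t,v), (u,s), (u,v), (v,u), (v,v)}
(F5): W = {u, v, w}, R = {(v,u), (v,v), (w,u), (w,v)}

The schema corresponds to a generalized confluence (Geach) condition: forall x forall y forall z ((x R^2 y & x R^2 z) -> exists w (yRw & z R^2 w)).
(F1): condition met.
(F2): fails — w0R²w0, w0R²w2 but no w with w0Rw and w2R²w.
(F3): fails — sR²s, sR²t but no w with sRw and tR²w.
(F4): condition met.
(F5): fails — vR²u, vR²u but no t with uRt and uR²t.
Valid on: (F1), (F4).

(F1), (F4)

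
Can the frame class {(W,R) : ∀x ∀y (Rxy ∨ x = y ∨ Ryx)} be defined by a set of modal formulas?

If a class were modally definable it would be closed under disjoint unions (Goldblatt–Thomason).
Take 4 disjoint single-world reflexive frames: each is trivially connected, but their disjoint union has 4 worlds with no edge between distinct components, so it is not connected.
Hence connectedness of R is not modally definable.

No — not modally definable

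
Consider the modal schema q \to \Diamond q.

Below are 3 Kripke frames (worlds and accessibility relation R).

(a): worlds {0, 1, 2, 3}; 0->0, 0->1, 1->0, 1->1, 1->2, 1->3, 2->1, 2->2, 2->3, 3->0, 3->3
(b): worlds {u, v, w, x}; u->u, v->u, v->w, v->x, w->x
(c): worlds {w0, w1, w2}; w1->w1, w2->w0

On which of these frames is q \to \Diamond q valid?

(a)

This is the axiom for reflexivity; its first-order frame correspondent is \forall x Rxx.
(a): satisfies the condition.
(b): fails — world v does not see itself.
(c): fails — world w0 does not see itself.
Valid on: (a).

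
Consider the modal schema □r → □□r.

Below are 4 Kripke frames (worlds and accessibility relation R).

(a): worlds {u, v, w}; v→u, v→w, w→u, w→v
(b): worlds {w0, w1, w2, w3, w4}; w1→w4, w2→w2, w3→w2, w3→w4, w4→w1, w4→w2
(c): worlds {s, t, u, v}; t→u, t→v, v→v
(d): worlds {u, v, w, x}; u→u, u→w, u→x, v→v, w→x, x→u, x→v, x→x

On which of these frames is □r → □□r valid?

The schema corresponds to transitivity: ∀x ∀y ∀z (Rxy ∧ Ryz → Rxz).
(a): fails — Rwv and Rvw but not Rww.
(b): fails — Rw4w1 and Rw1w4 but not Rw4w4.
(c): ✓.
(d): fails — Rwx and Rxu but not Rwu.
Valid on: (c).

(c)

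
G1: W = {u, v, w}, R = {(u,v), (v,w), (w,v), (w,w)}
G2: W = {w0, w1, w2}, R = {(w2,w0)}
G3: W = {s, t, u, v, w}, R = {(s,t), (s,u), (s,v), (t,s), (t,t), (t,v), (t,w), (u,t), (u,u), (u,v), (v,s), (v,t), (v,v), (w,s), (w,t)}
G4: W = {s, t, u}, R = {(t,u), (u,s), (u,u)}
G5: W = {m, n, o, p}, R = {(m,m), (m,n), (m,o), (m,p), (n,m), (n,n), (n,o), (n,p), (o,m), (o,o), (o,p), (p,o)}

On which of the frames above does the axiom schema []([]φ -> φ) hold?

none

The schema corresponds to shift-reflexivity: forall x forall y (Rxy -> Ryy).
G1: fails — Ruv but not Rvv.
G2: fails — Rw2w0 but not Rw0w0.
G3: fails — Rts but not Rss.
G4: fails — Rus but not Rss.
G5: fails — Rop but not Rpp.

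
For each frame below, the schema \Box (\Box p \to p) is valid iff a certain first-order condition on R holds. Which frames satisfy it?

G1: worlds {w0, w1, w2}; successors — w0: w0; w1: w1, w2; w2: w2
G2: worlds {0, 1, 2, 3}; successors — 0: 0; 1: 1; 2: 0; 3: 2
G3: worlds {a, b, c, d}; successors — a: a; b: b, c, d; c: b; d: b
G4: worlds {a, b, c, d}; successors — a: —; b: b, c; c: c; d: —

G1, G4

The schema corresponds to shift-reflexivity: \forall x \forall y (Rxy \to Ryy).
G1: satisfies the condition.
G2: fails — R32 but not R22.
G3: fails — Rbc but not Rcc.
G4: satisfies the condition.
Valid on: G1, G4.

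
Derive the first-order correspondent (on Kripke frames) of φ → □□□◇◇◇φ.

∀x ∀z (xR³z → ∃w (x = w ∧ zR³w))

This is a Sahlqvist (Geach-type) schema ◇^0□^0φ → □^3◇^3φ.
Minimal-valuation argument: fix x; take any y with xR^0y and any z with xR^3z. Set V(φ) to the set of worlds R-reachable from y in exactly 0 steps. Then □^0φ holds at y, so the antecedent holds at x; validity forces ◇^3φ at z, giving a w with zR^3w and yR^0w.
First-order correspondent: ∀x ∀z (xR³z → ∃w (x = w ∧ zR³w)).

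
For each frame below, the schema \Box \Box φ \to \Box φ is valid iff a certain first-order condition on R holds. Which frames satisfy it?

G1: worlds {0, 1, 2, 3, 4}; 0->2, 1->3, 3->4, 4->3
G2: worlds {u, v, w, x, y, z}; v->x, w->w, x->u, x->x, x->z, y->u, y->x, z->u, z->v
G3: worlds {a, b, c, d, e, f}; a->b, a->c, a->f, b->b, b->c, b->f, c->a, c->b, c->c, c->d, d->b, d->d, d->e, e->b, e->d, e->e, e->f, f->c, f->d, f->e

G3

Frame correspondent (Sahlqvist): \forall x \forall y (Rxy \to \exists z (Rxz \wedge Rzy)) — i.e. density.
G1: fails — R43 but no z with R4z and Rz3.
G2: fails — Rzv but no t with Rzt and Rtv.
G3: condition met.
Valid on: G3.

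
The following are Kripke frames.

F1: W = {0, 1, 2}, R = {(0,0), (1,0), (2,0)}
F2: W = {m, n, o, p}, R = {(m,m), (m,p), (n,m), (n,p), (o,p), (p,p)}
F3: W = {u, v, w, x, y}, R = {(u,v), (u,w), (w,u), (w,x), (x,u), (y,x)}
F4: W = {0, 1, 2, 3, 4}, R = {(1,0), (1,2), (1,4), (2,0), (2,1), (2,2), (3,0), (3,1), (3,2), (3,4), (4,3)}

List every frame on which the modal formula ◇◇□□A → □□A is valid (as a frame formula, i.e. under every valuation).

The schema corresponds to a generalized confluence (Geach) condition: ∀x ∀y ∀z ((xR²y ∧ xR²z) → ∃w (yR²w ∧ z = w)).
F1: satisfies the condition.
F2: fails — mR²p, mR²m but no w with pR²w and m=w.
F3: fails — uR²x, uR²u but no t with xR²t and u=t.
F4: fails — 1R²0, 1R²0 but no w with 0R²w and 0=w.
Valid on: F1.

F1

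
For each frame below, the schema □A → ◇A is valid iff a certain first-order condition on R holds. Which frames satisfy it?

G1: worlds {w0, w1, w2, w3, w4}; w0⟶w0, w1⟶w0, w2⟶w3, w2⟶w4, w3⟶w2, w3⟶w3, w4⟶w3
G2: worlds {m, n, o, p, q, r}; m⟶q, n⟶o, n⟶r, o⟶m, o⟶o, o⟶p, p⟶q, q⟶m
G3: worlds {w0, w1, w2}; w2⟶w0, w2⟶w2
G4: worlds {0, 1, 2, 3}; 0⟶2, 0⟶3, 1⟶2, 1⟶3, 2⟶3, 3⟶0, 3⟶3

Frame correspondent (Sahlqvist): ∀x ∃y Rxy — i.e. seriality.
G1: holds.
G2: fails — world r has no successor.
G3: fails — world w0 has no successor.
G4: holds.

G1, G4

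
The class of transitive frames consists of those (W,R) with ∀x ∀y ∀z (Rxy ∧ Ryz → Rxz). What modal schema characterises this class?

□r → □□r

The condition is transitivity. The 4 schema □r → □□r defines it.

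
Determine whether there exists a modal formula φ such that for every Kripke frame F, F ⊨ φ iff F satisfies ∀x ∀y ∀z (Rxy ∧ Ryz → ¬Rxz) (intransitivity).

Any modally definable frame class is closed under surjective bounded morphisms.
The 3-cycle (worlds a,b,c with a→b→c→a) is intransitive. Mapping every world to a single reflexive point • is a surjective bounded morphism; the reflexive point is not intransitive (R••∧R•• but R••).
So no modal formula (or set of formulas) defines exactly the intransitive frames.

No — not modally definable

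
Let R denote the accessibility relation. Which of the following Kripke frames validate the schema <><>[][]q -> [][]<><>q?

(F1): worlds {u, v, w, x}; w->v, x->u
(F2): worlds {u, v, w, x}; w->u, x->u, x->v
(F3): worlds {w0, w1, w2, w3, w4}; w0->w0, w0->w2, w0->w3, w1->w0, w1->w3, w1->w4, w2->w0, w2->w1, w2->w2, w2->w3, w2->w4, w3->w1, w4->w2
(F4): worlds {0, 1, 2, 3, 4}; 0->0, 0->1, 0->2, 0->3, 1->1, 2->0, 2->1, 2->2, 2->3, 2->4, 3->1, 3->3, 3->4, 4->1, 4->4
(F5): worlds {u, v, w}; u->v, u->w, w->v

Frame correspondent (Sahlqvist): forall x forall y forall z ((x R^2 y & x R^2 z) -> exists w (y R^2 w & z R^2 w)) — i.e. a generalized confluence (Geach) condition.
(F1): ✓.
(F2): ✓.
(F3): ✓.
(F4): ✓.
(F5): fails — uR²v, uR²v but no t with vR²t and vR²t.

(F1), (F2), (F3), (F4)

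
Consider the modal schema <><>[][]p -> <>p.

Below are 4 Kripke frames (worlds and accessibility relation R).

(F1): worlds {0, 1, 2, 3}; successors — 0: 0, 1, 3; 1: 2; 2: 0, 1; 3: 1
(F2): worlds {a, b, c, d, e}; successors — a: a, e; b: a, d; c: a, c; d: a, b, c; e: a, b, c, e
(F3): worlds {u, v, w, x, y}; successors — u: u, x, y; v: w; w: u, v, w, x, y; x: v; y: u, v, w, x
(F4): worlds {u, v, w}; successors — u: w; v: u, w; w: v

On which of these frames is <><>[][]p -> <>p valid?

(F2)

Frame correspondent (Sahlqvist): forall x forall y (x R^2 y -> exists w (y R^2 w & xRw)) — i.e. a generalized confluence (Geach) condition.
(F1): fails — 0R²3 but no w with 3R²w and 0Rw.
(F2): condition met.
(F3): fails — uR²x but no t with xR²t and uRt.
(F4): fails — wR²w but no t with wR²t and wRt.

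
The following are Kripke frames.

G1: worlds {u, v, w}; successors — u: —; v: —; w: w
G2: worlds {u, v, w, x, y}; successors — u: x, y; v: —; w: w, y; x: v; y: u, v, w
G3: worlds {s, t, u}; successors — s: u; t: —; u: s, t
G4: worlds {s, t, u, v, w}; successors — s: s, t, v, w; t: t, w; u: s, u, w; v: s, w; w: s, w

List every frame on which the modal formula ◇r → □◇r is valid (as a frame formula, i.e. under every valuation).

This is the axiom for the Euclidean property; its first-order frame correspondent is ∀x ∀y ∀z (Rxy ∧ Rxz → Ryz).
G1: satisfies the condition.
G2: fails — Rux and Rux but not Rxx.
G3: fails — Rsu and Rsu but not Ruu.
G4: fails — Rsv and Rsv but not Rvv.
Valid on: G1.

G1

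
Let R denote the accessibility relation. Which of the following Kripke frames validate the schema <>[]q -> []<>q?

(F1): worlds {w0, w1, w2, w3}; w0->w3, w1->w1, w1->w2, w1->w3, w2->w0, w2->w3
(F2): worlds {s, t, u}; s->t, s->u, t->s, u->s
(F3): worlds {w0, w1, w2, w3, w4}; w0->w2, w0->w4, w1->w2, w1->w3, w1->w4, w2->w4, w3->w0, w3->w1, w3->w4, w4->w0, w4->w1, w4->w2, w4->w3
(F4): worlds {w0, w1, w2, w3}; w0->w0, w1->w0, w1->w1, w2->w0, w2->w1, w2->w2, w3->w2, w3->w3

This is the axiom for convergence; its first-order frame correspondent is forall x forall y forall z (Rxy & Rxz -> exists w (Ryw & Rzw)).
(F1): fails — Rw0w3 and Rw0w3 but w3 and w3 have no common successor.
(F2): satisfies the condition.
(F3): fails — Rw0w4 and Rw0w2 but w4 and w2 have no common successor.
(F4): satisfies the condition.
Valid on: (F2), (F4).

(F2), (F4)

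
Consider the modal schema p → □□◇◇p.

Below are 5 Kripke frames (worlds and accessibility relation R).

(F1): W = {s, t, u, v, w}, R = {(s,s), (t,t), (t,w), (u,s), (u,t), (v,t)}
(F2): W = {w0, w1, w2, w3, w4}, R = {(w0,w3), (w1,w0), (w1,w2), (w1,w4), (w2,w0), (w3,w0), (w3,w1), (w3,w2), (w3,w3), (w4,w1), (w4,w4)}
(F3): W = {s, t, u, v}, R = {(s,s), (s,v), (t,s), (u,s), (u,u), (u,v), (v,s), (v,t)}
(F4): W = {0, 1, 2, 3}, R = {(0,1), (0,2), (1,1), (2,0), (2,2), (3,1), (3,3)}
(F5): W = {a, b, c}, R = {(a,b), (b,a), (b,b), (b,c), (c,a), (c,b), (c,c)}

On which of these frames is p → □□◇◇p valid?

(F5)

The schema corresponds to a generalized confluence (Geach) condition: ∀x ∀z (xR²z → ∃w (x = w ∧ zR²w)).
(F1): fails — tR²w but no w* with t=w* and wR²w*.
(F2): fails — w0R²w2 but no w with w0=w and w2R²w.
(F3): fails — tR²v but no w with t=w and vR²w.
(F4): fails — 0R²1 but no w with 0=w and 1R²w.
(F5): ✓.
Valid on: (F5).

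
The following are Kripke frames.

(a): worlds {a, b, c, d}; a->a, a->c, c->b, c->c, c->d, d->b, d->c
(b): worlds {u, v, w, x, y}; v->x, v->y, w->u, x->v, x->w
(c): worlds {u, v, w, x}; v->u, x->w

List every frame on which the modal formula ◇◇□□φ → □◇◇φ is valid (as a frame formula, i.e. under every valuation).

This is the axiom for a generalized confluence (Geach) condition; its first-order frame correspondent is ∀x ∀y ∀z ((xR²y ∧ xRz) → ∃w (yR²w ∧ zR²w)).
(a): fails — aR²b, aRa but no w with bR²w and aR²w.
(b): fails — vR²v, vRx but no t with vR²t and xR²t.
(c): condition met.

(c)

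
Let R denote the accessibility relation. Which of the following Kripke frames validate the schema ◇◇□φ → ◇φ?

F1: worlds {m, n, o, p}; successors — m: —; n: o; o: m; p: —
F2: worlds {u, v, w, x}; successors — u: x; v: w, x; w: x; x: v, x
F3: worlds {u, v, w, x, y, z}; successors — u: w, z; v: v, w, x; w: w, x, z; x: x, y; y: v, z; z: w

F2

This is the axiom for a generalized confluence (Geach) condition; its first-order frame correspondent is ∀x ∀y (xR²y → ∃w (yRw ∧ xRw)).
F1: fails — nR²m but no w with mRw and nRw.
F2: holds.
F3: fails — uR²x but no t with xRt and uRt.
Valid on: F2.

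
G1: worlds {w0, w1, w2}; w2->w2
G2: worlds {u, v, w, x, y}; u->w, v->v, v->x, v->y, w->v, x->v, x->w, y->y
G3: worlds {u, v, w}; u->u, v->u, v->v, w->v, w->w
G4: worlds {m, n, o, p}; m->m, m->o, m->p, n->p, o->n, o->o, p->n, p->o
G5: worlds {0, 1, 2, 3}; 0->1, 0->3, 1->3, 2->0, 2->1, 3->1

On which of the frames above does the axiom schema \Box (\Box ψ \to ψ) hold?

Frame correspondent (Sahlqvist): \forall x \forall y (Rxy \to Ryy) — i.e. shift-reflexivity.
G1: ✓.
G2: fails — Rxw but not Rww.
G3: ✓.
G4: fails — Ron but not Rnn.
G5: fails — R31 but not R11.

G1, G3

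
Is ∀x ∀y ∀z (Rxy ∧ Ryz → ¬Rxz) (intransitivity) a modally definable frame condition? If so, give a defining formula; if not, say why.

If a class were modally definable it would be closed under surjective bounded morphisms (Goldblatt–Thomason).
The 5-cycle (worlds w0,w1,w2,w3,w4 with w0→w1→w2→w3→w4→w0) is intransitive. Mapping every world to a single reflexive point • is a surjective bounded morphism; the reflexive point is not intransitive (R••∧R•• but R••).
So the class is not modally definable.

No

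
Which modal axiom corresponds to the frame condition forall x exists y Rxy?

□p → ◇p

This is seriality; the standard corresponding axiom is D: □p → ◇p.
Suppose □p→◇p is valid. At any x set V(p)=W. Then □p at x, so ◇p at x, so x has a successor.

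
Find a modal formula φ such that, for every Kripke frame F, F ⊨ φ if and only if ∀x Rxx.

□s → s

The condition is reflexivity. The T schema □s → s defines it.
Suppose □s→s is valid. At any x set V(s)={w : Rxw}. Then □s holds at x, so s holds at x, i.e. Rxx.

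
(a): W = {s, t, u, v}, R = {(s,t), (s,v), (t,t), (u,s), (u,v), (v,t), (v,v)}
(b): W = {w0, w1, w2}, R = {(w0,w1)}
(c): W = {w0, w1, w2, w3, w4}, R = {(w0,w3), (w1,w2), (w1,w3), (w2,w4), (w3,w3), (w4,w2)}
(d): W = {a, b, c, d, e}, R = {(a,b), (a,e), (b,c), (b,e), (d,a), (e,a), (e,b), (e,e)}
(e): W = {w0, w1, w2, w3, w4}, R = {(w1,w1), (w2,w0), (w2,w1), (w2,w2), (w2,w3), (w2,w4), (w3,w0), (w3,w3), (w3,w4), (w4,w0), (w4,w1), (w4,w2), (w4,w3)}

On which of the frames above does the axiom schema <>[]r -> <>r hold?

The schema corresponds to a generalized confluence (Geach) condition: forall x forall y (xRy -> exists w (yRw & xRw)).
(a): condition met.
(b): fails — w0Rw1 but no w with w1Rw and w0Rw.
(c): fails — w1Rw2 but no w with w2Rw and w1Rw.
(d): fails — bRc but no w with cRw and bRw.
(e): fails — w2Rw0 but no w with w0Rw and w2Rw.

(a)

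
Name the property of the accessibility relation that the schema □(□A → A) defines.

Suppose □(□A→A) is valid. Take Rxy and set V(A)={w : Ryw}. Then at y, □A holds; since □(□A→A) at x, □A→A at y, so A at y, i.e. Ryy.

shift-reflexivity: ∀x ∀y (Rxy → Ryy)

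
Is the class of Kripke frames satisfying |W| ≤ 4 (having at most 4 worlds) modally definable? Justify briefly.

Any modally definable frame class is closed under disjoint unions.
Any modal formula valid on each of 5 disjoint one-world frames is valid on their disjoint union (validity is preserved under disjoint unions). Each one-world frame has |W|=1≤4, but the union has |W|=5.
So the class is not modally definable.

No — not modally definable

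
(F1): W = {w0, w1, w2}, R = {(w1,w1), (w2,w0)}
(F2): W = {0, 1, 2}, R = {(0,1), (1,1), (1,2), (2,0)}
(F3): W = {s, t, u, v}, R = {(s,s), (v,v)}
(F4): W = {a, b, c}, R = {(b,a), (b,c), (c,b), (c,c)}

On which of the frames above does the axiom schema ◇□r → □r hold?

(F3)

This is the axiom for the Euclidean property; its first-order frame correspondent is ∀x ∀y ∀z (Rxy ∧ Rxz → Ryz).
(F1): fails — Rw2w0 and Rw2w0 but not Rw0w0.
(F2): fails — R12 and R12 but not R22.
(F3): satisfies the condition.
(F4): fails — Rba and Rba but not Raa.
Valid on: (F3).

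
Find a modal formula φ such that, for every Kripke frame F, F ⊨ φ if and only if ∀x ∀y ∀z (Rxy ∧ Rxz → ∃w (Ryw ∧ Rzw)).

◇□p → □◇p

The condition is convergence. The .2 schema ◇□p → □◇p defines it.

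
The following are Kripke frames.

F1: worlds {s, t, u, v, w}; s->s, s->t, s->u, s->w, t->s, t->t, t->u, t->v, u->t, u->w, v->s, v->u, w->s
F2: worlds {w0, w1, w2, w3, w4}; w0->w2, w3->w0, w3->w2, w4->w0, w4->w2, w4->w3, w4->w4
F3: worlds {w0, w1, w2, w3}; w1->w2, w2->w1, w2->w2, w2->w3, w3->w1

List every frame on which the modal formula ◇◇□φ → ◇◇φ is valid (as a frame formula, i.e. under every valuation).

Frame correspondent (Sahlqvist): ∀x ∀y (xR²y → ∃w (yRw ∧ xR²w)) — i.e. a generalized confluence (Geach) condition.
F1: ✓.
F2: fails — w3R²w2 but no w with w2Rw and w3R²w.
F3: ✓.

F1, F3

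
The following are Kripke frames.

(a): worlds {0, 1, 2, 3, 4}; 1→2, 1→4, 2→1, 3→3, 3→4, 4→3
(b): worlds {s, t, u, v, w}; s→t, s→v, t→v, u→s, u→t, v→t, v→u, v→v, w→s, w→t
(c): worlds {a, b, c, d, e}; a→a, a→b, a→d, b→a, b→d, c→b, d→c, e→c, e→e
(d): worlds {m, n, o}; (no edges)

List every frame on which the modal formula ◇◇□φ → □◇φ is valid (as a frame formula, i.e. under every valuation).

(d)

This is the axiom for a generalized confluence (Geach) condition; its first-order frame correspondent is ∀x ∀y ∀z ((xR²y ∧ xRz) → ∃w (yRw ∧ zRw)).
(a): fails — 1R²1, 1R2 but no w with 1Rw and 2Rw.
(b): fails — sR²u, sRt but no w* with uRw* and tRw*.
(c): fails — aR²a, aRd but no w with aRw and dRw.
(d): satisfies the condition.
Valid on: (d).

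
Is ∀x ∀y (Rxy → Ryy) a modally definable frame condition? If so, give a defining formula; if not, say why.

Yes, by □(□r → r)

Yes: it is shift-reflexivity, defined by the T□ schema □(□r → r).
Suppose □(□r→r) is valid. Take Rxy and set V(r)={w : Ryw}. Then at y, □r holds; since □(□r→r) at x, □r→r at y, so r at y, i.e. Ryy.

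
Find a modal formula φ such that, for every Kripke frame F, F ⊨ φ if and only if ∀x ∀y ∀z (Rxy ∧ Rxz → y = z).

◇s → □s

This is partial functionality; the standard corresponding axiom is CD: ◇s → □s.
Suppose ◇s→□s is valid. Take Rxy, Rxz and set V(s)={y}. Then ◇s at x, so □s at x, so s at z, i.e. z=y.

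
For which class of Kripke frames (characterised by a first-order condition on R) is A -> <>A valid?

Reflexivity

Replacing A by ¬A and contraposing gives the equivalent schema □A → A.
Suppose □A→A is valid. At any x set V(A)={w : Rxw}. Then □A holds at x, so A holds at x, i.e. Rxx.
The converse is a direct semantic check.
Frame condition: forall x Rxx.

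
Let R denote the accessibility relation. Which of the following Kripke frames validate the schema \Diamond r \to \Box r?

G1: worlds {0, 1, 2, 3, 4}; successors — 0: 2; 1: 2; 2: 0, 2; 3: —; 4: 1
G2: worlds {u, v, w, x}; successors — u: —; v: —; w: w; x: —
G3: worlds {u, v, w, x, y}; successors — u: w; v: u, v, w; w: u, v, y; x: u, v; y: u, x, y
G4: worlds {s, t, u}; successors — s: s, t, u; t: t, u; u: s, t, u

Frame correspondent (Sahlqvist): \forall x \forall y \forall z (Rxy \wedge Rxz \to y = z) — i.e. partial functionality.
G1: fails — 2 sees both 0 and 2.
G2: holds.
G3: fails — v sees both u and v.
G4: fails — s sees both s and t.
Valid on: G2.

G2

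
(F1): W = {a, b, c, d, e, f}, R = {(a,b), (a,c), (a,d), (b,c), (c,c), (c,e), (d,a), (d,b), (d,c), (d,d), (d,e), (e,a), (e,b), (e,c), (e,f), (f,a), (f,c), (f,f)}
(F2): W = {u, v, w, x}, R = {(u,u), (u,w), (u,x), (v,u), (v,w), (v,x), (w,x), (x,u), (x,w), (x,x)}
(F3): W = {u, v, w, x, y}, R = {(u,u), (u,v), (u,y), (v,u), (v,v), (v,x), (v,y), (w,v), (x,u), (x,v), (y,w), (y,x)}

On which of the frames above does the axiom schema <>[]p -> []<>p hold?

This is the axiom for convergence; its first-order frame correspondent is forall x forall y forall z (Rxy & Rxz -> exists w (Ryw & Rzw)).
(F1): condition met.
(F2): condition met.
(F3): fails — Ruu and Ruy but u and y have no common successor.

(F1), (F2)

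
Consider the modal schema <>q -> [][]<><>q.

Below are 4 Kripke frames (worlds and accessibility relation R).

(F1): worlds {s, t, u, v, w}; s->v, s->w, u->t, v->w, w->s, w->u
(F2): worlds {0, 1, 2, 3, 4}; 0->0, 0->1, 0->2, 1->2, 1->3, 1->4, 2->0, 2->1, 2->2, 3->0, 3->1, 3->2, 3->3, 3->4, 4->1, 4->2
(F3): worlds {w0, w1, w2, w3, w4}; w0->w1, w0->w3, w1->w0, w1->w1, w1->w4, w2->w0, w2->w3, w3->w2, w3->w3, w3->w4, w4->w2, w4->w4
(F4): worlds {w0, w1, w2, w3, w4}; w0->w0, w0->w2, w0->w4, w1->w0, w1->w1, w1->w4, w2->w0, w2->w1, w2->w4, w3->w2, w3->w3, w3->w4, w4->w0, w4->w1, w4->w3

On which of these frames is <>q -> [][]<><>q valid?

(F2), (F4)

The schema corresponds to a generalized confluence (Geach) condition: forall x forall y forall z ((xRy & x R^2 z) -> exists w (y = w & z R^2 w)).
(F1): fails — sRv, sR²s but no w* with v=w* and sR²w*.
(F2): satisfies the condition.
(F3): fails — w0Rw1, w0R²w3 but no w with w1=w and w3R²w.
(F4): satisfies the condition.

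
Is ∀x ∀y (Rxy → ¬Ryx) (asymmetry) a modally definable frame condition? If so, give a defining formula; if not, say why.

Modal frame validity is preserved under surjective bounded morphisms.
The 4-cycle (worlds 0,1,2,3 with 0→1→2→3→0) is asymmetric. Mapping every world to a single reflexive point • is a surjective bounded morphism, and the reflexive point is not asymmetric (R•• but asymmetry requires ¬R••).
So no modal formula (or set of formulas) defines exactly the asymmetric frames.

Not definable by any modal formula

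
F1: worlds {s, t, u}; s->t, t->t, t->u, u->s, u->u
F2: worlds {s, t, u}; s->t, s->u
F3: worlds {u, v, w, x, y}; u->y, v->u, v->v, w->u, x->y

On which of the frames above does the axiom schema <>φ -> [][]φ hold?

F2

Frame correspondent (Sahlqvist): forall x forall y forall z ((xRy & x R^2 z) -> exists w (y = w & z = w)) — i.e. a generalized confluence (Geach) condition.
F1: fails — sRt, sR²u but t ≠ u.
F2: satisfies the condition.
F3: fails — vRu, vR²v but u ≠ v.
Valid on: F2.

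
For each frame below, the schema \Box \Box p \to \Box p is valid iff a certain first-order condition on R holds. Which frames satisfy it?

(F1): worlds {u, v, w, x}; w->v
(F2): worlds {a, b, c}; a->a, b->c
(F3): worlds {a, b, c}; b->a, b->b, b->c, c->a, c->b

The schema corresponds to density: \forall x \forall y (Rxy \to \exists z (Rxz \wedge Rzy)).
(F1): fails — Rwv but no z with Rwz and Rzv.
(F2): fails — Rbc but no z with Rbz and Rzc.
(F3): holds.

(F3)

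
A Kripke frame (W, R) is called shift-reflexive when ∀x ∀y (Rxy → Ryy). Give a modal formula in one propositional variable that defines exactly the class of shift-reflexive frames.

□(□r → r)

The condition is shift-reflexivity. The T□ schema □(□r → r) defines it.
Suppose □(□r→r) is valid. Take Rxy and set V(r)={w : Ryw}. Then at y, □r holds; since □(□r→r) at x, □r→r at y, so r at y, i.e. Ryy.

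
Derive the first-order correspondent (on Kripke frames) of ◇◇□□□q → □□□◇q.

∀x ∀y ∀z ((xR²y ∧ xR³z) → ∃w (yR³w ∧ zRw))

This is a Sahlqvist (Geach-type) schema ◇^2□^3q → □^3◇^1q.
Minimal-valuation argument: fix x; take any y with xR^2y and any z with xR^3z. Set V(q) to the set of worlds R-reachable from y in exactly 3 steps. Then □^3q holds at y, so the antecedent holds at x; validity forces ◇^1q at z, giving a w with zR^1w and yR^3w.
First-order correspondent: ∀x ∀y ∀z ((xR²y ∧ xR³z) → ∃w (yR³w ∧ zRw)).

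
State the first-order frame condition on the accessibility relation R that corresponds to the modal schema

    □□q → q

This is a Sahlqvist (Geach-type) schema ◇^0□^2q → □^0◇^0q.
Minimal-valuation argument: fix x; take any y with xR^0y and any z with xR^0z. Set V(q) to the set of worlds R-reachable from y in exactly 2 steps. Then □^2q holds at y, so the antecedent holds at x; validity forces ◇^0q at z, giving a w with zR^0w and yR^2w.
First-order correspondent: ∀x ∃w (xR²w ∧ x = w).

∀x ∃w (xR²w ∧ x = w)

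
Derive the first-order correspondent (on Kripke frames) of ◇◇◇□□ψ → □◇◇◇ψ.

This is a Sahlqvist (Geach-type) schema ◇^3□^2ψ → □^1◇^3ψ.
Minimal-valuation argument: fix x; take any y with xR^3y and any z with xR^1z. Set V(ψ) to the set of worlds R-reachable from y in exactly 2 steps. Then □^2ψ holds at y, so the antecedent holds at x; validity forces ◇^3ψ at z, giving a w with zR^3w and yR^2w.
First-order correspondent: ∀x ∀y ∀z ((xR³y ∧ xRz) → ∃w (yR²w ∧ zR³w)).

∀x ∀y ∀z ((xR³y ∧ xRz) → ∃w (yR²w ∧ zR³w))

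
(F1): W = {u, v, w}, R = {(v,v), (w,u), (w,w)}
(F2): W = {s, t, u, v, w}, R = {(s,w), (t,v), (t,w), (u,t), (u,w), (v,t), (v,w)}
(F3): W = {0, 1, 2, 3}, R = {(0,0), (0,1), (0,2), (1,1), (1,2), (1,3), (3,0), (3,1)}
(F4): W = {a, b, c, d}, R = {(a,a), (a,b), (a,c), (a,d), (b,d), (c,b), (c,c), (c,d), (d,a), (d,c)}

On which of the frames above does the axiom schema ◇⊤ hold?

The schema corresponds to seriality: ∀x ∃y Rxy.
(F1): fails — world u has no successor.
(F2): fails — world w has no successor.
(F3): fails — world 2 has no successor.
(F4): satisfies the condition.

(F4)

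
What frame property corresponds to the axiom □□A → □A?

density

Suppose □□A→□A is valid. Take Rxy and set V(A)={w : xR²w}. Then □□A at x, so □A at x, so A at y, i.e. ∃z(Rxz∧Rzy).
Conversely, on a frame with density the schema holds at every world under every valuation.
Frame condition: ∀x ∀y (Rxy → ∃z (Rxz ∧ Rzy)).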